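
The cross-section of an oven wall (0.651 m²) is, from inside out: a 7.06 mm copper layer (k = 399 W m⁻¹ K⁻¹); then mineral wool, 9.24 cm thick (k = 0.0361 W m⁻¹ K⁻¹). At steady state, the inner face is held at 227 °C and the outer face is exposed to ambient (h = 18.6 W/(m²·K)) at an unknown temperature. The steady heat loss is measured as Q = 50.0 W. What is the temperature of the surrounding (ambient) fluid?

T_out = 26.3 °C

Sum the resistances:
  R_copper = L/(kA) = 0.00706/(399·0.651) = 2.718×10^-5 K/W
  R_mineral wool = L/(kA) = 0.0924/(0.0361·0.651) = 3.932 K/W
  R_conv,out = 1/(hA) = 1/(18.6·0.651) = 0.08259 K/W
ΣR = 4.014 K/W
ΔT = Q·ΣR = 50.0 × 4.014 = 200.7 K
Heat flows outward, so T_out = T_in − ΔT = 227 − 200.7 = 26.3 °C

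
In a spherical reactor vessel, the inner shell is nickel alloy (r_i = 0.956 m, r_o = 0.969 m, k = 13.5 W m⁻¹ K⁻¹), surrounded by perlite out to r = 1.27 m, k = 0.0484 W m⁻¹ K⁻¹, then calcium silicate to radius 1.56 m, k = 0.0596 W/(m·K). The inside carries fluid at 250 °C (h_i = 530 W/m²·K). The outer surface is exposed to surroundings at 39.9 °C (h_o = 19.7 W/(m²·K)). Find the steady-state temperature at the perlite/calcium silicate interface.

T = 109 °C

Series thermal resistances, inner to outer:
  R_conv,in = 1/(4πr²h) = 1/(4π·0.956²·530) = 1.643×10^-4 K/W
  R_nickel alloy = (1/0.956 − 1/0.969)/(4πk) = 0.01403/(4π·13.5) = 8.272×10^-5 K/W
  R_perlite = (1/0.969 − 1/1.27)/(4πk) = 0.2446/(4π·0.0484) = 0.4021 K/W
  R_calcium silicate = (1/1.27 − 1/1.56)/(4πk) = 0.1464/(4π·0.0596) = 0.1954 K/W
  R_conv,out = 1/(4πr²h) = 1/(4π·1.56²·19.7) = 0.001660 K/W
ΣR = 1.643×10^-4 + 8.272×10^-5 + 0.4021 + 0.1954 + 0.001660 = 0.5994 K/W
Q = ΔT/ΣR = (250 °C − 39.9 °C)/0.5994 = 350.5 W
From the inner boundary to the perlite/calcium silicate interface, ΣR_partial = 0.4023 K/W.
T_interface = T_in − Q·ΣR_partial = 250 °C − (350.5)(0.4023) = 109 °C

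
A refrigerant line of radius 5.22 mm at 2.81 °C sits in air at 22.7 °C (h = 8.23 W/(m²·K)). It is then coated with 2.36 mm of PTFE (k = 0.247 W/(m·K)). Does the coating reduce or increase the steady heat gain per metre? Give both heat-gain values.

increases: 5.37 → 7.12 W/m

Critical radius for a cylinder: r_cr = k/h = 0.0300 m = 3.00 cm.
Outer radius after coating: r₂ = 0.00522 + 0.00236 = 0.00758 m.
Since r₁ < r_cr and r₂ ≤ r_cr, the coating moves toward the maximum at r_cr — heat gain rises.
Bare: R = 1/(2πr₁h) = 3.705 m·K/W; Q = 19.89/3.705 = 5.37 W/m.
Coated: R = R_cond + R_conv = 2.792 m·K/W; Q = 19.89/2.792 = 7.12 W/m.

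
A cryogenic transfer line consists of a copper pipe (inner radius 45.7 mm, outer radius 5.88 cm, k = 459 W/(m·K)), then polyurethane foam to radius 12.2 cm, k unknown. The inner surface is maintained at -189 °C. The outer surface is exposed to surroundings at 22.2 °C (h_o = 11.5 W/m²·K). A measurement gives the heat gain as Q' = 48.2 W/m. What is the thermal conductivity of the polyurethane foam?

k = 0.0272 W/m·K

ΣR = ΔT/Q' = |-189 − 22.2|/48.2 = 4.382 m·K/W
Known resistances:
  R'_copper = ln(0.0588/0.0457)/(2πk) = 0.2520/(2π·459) = 8.739×10^-5 m·K/W
  R'_conv,out = 1/(2πr h) = 1/(2π·0.122·11.5) = 0.1134 m·K/W
R_polyurethane foam = ΣR − ΣR_known = 4.382 − 0.1135 = 4.268 m·K/W
ln(r₂/r₁)/(2πk) = 4.268 ⇒ k = 0.7299/(2π·4.268) = 0.0272 W/m·K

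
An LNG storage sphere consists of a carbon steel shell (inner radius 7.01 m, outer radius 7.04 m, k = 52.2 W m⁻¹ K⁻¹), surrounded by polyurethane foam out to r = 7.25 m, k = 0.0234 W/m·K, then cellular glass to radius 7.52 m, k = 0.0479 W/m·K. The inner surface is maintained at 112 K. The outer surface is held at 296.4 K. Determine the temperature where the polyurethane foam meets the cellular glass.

Series thermal resistances, inner to outer:
  R_carbon steel = (1/7.01 − 1/7.04)/(4πk) = 6.079×10^-4/(4π·52.2) = 9.267×10^-7 K/W
  R_polyurethane foam = (1/7.04 − 1/7.25)/(4πk) = 0.004114/(4π·0.0234) = 0.01399 K/W
  R_cellular glass = (1/7.25 − 1/7.52)/(4πk) = 0.004952/(4π·0.0479) = 0.008227 K/W
ΣR = 9.267×10^-7 + 0.01399 + 0.008227 = 0.02222 K/W
Q = ΔT/ΣR = (112 K − 296.4 K)/0.02222 = -8299 W
From the inner boundary to the polyurethane foam/cellular glass interface, ΣR_partial = 0.01399 K/W.
T_interface = T_in − Q·ΣR_partial = 112 K − (-8299)(0.01399) = 228.1 K

T = 228.1 K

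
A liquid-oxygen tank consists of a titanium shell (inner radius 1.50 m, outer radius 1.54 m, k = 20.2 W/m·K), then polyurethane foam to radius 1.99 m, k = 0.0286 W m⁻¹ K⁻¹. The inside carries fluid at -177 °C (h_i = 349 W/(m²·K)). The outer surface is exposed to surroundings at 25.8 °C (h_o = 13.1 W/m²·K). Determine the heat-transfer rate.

Treat each layer as a resistance in series:
  R_conv,in = 1/(4πr²h) = 1/(4π·1.50²·349) = 1.013×10^-4 K/W
  R_titanium = (1/1.50 − 1/1.54)/(4πk) = 0.01732/(4π·20.2) = 6.822×10^-5 K/W
  R_polyurethane foam = (1/1.54 − 1/1.99)/(4πk) = 0.1468/(4π·0.0286) = 0.4086 K/W
  R_conv,out = 1/(4πr²h) = 1/(4π·1.99²·13.1) = 0.001534 K/W
ΣR = 1.013×10^-4 + 6.822×10^-5 + 0.4086 + 0.001534 = 0.4103 K/W
Q = ΔT/ΣR = (-177 °C − 25.8 °C)/0.4103 = -494 W
(Negative Q ⇒ heat flows inward; heat gain = 494 W.)

Q = 494 W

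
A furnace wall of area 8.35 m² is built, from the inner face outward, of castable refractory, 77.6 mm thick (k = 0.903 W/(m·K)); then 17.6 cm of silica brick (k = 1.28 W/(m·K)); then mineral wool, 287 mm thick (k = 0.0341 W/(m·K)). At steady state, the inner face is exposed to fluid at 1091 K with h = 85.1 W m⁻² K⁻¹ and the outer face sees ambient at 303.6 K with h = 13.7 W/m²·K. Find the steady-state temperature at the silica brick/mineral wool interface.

Resistance network (inner→outer):
  R_conv,in = 1/(hA) = 1/(85.1·8.35) = 0.001407 K/W
  R_castable refractory = L/(kA) = 0.0776/(0.903·8.35) = 0.01029 K/W
  R_silica brick = L/(kA) = 0.176/(1.28·8.35) = 0.01647 K/W
  R_mineral wool = L/(kA) = 0.287/(0.0341·8.35) = 1.008 K/W
  R_conv,out = 1/(hA) = 1/(13.7·8.35) = 0.008742 K/W
ΣR = 0.001407 + 0.01029 + 0.01647 + 1.008 + 0.008742 = 1.045 K/W
Q = ΔT/ΣR = (1091 K − 303.6 K)/1.045 = 753.5 W
From the inner boundary to the silica brick/mineral wool interface, ΣR_partial = 0.02817 K/W.
T_interface = T_in − Q·ΣR_partial = 1091 K − (753.5)(0.02817) = 1070 K

T = 1070 K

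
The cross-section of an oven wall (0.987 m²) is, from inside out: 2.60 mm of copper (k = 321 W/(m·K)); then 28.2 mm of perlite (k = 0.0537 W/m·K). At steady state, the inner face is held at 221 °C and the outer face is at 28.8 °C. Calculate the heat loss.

Q = 361 W

Series thermal resistances, inner to outer:
  R_copper = L/(kA) = 0.00260/(321·0.987) = 8.206×10^-6 K/W
  R_perlite = L/(kA) = 0.0282/(0.0537·0.987) = 0.5321 K/W
ΣR = 8.206×10^-6 + 0.5321 = 0.5321 K/W
Q = ΔT/ΣR = (221 °C − 28.8 °C)/0.5321 = 361 W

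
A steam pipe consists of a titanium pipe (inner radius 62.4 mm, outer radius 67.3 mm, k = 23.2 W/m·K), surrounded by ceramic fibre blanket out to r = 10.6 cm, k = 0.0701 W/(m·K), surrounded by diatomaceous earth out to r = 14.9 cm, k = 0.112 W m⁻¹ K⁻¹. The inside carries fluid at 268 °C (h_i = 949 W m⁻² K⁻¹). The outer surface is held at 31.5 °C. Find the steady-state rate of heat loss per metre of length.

Treat each layer as a resistance in series:
  R'_conv,in = 1/(2πr h) = 1/(2π·0.0624·949) = 0.002688 m·K/W
  R'_titanium = ln(0.0673/0.0624)/(2πk) = 0.07559/(2π·23.2) = 5.186×10^-4 m·K/W
  R'_ceramic fibre blanket = ln(0.106/0.0673)/(2πk) = 0.4543/(2π·0.0701) = 1.031 m·K/W
  R'_diatomaceous earth = ln(0.149/0.106)/(2πk) = 0.3405/(2π·0.112) = 0.4839 m·K/W
ΣR = 0.002688 + 5.186×10^-4 + 1.031 + 0.4839 = 1.518 m·K/W
Q' = ΔT/ΣR = (268 °C − 31.5 °C)/1.518 = 156 W/m

Q' = 156 W/m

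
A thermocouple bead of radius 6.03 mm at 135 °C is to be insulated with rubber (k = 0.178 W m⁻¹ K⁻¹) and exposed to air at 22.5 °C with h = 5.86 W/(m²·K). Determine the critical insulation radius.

For a sphere, r_cr = 2k_ins/h = 2·0.178/5.86 = 0.0608 m = 6.08 cm

r_cr = 6.08 cm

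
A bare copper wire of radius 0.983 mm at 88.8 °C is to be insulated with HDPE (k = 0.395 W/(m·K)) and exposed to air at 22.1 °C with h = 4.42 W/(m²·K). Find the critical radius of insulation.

r_cr = 8.94 cm

For a cylinder, r_cr = k_ins/h = 0.395/4.42 = 0.0894 m = 8.94 cm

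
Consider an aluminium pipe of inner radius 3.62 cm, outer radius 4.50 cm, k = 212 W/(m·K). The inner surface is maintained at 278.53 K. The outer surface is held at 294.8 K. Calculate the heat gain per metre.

Q' = 2πk·ΔT/ln(r₂/r₁) = 2π × 212 × 16.27 / ln(0.0450/0.0362) = 99600 W/m

Q' = 99.6 kW/m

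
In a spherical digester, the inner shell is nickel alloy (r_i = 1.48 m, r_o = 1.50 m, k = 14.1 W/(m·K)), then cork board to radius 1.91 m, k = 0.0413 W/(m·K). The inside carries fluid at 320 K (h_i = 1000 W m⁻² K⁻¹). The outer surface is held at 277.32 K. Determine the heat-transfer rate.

Series thermal resistances, inner to outer:
  R_conv,in = 1/(4πr²h) = 1/(4π·1.48²·1000) = 3.633×10^-5 K/W
  R_nickel alloy = (1/1.48 − 1/1.50)/(4πk) = 0.009009/(4π·14.1) = 5.084×10^-5 K/W
  R_cork board = (1/1.50 − 1/1.91)/(4πk) = 0.1431/(4π·0.0413) = 0.2757 K/W
ΣR = 3.633×10^-5 + 5.084×10^-5 + 0.2757 = 0.2758 K/W
Q = ΔT/ΣR = (320 K − 277.32 K)/0.2758 = 155 W

Q = 155 W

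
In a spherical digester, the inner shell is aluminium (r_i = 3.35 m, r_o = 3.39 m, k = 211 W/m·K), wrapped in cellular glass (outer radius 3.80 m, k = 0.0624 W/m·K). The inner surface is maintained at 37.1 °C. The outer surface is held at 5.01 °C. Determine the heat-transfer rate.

Q = 791 W

Treat each layer as a resistance in series:
  R_aluminium = (1/3.35 − 1/3.39)/(4πk) = 0.003522/(4π·211) = 1.328×10^-6 K/W
  R_cellular glass = (1/3.39 − 1/3.80)/(4πk) = 0.03183/(4π·0.0624) = 0.04059 K/W
ΣR = 1.328×10^-6 + 0.04059 = 0.04059 K/W
Q = ΔT/ΣR = (37.1 °C − 5.01 °C)/0.04059 = 791 W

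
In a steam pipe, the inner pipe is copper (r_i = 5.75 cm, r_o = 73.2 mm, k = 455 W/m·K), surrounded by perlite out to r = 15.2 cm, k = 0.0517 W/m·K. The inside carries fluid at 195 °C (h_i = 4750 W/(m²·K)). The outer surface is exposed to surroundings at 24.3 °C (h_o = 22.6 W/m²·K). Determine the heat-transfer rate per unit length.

Q' = 74.3 W/m

Resistance network (inner→outer):
  R'_conv,in = 1/(2πr h) = 1/(2π·0.0575·4750) = 5.827×10^-4 m·K/W
  R'_copper = ln(0.0732/0.0575)/(2πk) = 0.2414/(2π·455) = 8.444×10^-5 m·K/W
  R'_perlite = ln(0.152/0.0732)/(2πk) = 0.7307/(2π·0.0517) = 2.249 m·K/W
  R'_conv,out = 1/(2πr h) = 1/(2π·0.152·22.6) = 0.04633 m·K/W
ΣR = 5.827×10^-4 + 8.444×10^-5 + 2.249 + 0.04633 = 2.296 m·K/W
Q' = ΔT/ΣR = (195 °C − 24.3 °C)/2.296 = 74.3 W/m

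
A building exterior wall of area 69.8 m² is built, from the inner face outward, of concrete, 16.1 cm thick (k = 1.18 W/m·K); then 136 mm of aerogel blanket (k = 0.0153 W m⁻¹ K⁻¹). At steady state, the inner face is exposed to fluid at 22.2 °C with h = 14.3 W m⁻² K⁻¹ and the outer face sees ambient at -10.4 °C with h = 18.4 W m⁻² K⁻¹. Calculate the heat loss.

Q = 249 W

Series thermal resistances, inner to outer:
  R_conv,in = 1/(hA) = 1/(14.3·69.8) = 0.001002 K/W
  R_concrete = L/(kA) = 0.161/(1.18·69.8) = 0.001955 K/W
  R_aerogel blanket = L/(kA) = 0.136/(0.0153·69.8) = 0.1273 K/W
  R_conv,out = 1/(hA) = 1/(18.4·69.8) = 7.786×10^-4 K/W
ΣR = 0.001002 + 0.001955 + 0.1273 + 7.786×10^-4 = 0.1310 K/W
Q = ΔT/ΣR = (22.2 °C − -10.4 °C)/0.1310 = 249 W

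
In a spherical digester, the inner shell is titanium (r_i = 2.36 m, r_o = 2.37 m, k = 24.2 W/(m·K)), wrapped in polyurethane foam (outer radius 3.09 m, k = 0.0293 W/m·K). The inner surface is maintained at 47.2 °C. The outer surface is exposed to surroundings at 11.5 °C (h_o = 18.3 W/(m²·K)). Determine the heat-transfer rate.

Q = 133 W

Treat each layer as a resistance in series:
  R_titanium = (1/2.36 − 1/2.37)/(4πk) = 0.001788/(4π·24.2) = 5.879×10^-6 K/W
  R_polyurethane foam = (1/2.37 − 1/3.09)/(4πk) = 0.09832/(4π·0.0293) = 0.2670 K/W
  R_conv,out = 1/(4πr²h) = 1/(4π·3.09²·18.3) = 4.554×10^-4 K/W
ΣR = 5.879×10^-6 + 0.2670 + 4.554×10^-4 = 0.2675 K/W
Q = ΔT/ΣR = (47.2 °C − 11.5 °C)/0.2675 = 133 W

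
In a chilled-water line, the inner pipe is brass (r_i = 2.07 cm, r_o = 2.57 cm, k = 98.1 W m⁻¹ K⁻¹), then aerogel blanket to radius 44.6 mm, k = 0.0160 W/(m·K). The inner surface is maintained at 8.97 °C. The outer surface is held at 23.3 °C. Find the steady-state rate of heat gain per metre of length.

Q' = 2.61 W/m

Treat each layer as a resistance in series:
  R'_brass = ln(0.0257/0.0207)/(2πk) = 0.2164/(2π·98.1) = 3.510×10^-4 m·K/W
  R'_aerogel blanket = ln(0.0446/0.0257)/(2πk) = 0.5512/(2π·0.0160) = 5.483 m·K/W
ΣR = 3.510×10^-4 + 5.483 = 5.483 m·K/W
Q' = ΔT/ΣR = (8.97 °C − 23.3 °C)/5.483 = -2.61 W/m
(Negative Q' ⇒ heat flows inward; heat gain = 2.61 W/m.)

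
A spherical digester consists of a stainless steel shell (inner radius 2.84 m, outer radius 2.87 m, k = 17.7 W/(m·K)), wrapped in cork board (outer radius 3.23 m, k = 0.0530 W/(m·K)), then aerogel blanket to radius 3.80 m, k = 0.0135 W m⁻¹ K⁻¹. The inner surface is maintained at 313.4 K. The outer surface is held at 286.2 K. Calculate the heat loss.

Q = 81.9 W

Treat each layer as a resistance in series:
  R_stainless steel = (1/2.84 − 1/2.87)/(4πk) = 0.003681/(4π·17.7) = 1.655×10^-5 K/W
  R_cork board = (1/2.87 − 1/3.23)/(4πk) = 0.03883/(4π·0.0530) = 0.05831 K/W
  R_aerogel blanket = (1/3.23 − 1/3.80)/(4πk) = 0.04644/(4π·0.0135) = 0.2737 K/W
ΣR = 1.655×10^-5 + 0.05831 + 0.2737 = 0.3320 K/W
Q = ΔT/ΣR = (313.4 K − 286.2 K)/0.3320 = 81.9 W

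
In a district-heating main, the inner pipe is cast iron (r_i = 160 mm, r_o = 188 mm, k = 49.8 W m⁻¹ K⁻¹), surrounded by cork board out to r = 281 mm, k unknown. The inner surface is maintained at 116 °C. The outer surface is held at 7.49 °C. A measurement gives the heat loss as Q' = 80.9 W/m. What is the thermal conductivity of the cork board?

ΣR = ΔT/Q' = |116 − 7.49|/80.9 = 1.341 m·K/W
Known resistances:
  R'_cast iron = ln(0.188/0.160)/(2πk) = 0.1613/(2π·49.8) = 5.154×10^-4 m·K/W
R_cork board = ΣR − ΣR_known = 1.341 − 5.154×10^-4 = 1.340 m·K/W
ln(r₂/r₁)/(2πk) = 1.340 ⇒ k = 0.4019/(2π·1.340) = 0.0477 W/m·K

k = 0.0477 W/m·K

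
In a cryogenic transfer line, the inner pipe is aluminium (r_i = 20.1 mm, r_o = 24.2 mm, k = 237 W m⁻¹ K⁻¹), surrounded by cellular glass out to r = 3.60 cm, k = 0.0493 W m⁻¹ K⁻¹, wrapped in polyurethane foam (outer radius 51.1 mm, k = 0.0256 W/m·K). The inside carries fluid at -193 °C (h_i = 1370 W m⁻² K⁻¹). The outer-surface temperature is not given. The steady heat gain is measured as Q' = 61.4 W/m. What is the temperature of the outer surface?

Series resistances:
  R'_conv,in = 1/(2πr h) = 1/(2π·0.0201·1370) = 0.005780 m·K/W
  R'_aluminium = ln(0.0242/0.0201)/(2πk) = 0.1856/(2π·237) = 1.247×10^-4 m·K/W
  R'_cellular glass = ln(0.0360/0.0242)/(2πk) = 0.3972/(2π·0.0493) = 1.282 m·K/W
  R'_polyurethane foam = ln(0.0511/0.0360)/(2πk) = 0.3503/(2π·0.0256) = 2.178 m·K/W
ΣR = 3.466 m·K/W
ΔT = Q'·ΣR = 61.4 × 3.466 = 212.8 K
Heat flows inward, so T_out = T_in + ΔT = -193 + 212.8 = 19.8 °C

T_out = 19.8 °C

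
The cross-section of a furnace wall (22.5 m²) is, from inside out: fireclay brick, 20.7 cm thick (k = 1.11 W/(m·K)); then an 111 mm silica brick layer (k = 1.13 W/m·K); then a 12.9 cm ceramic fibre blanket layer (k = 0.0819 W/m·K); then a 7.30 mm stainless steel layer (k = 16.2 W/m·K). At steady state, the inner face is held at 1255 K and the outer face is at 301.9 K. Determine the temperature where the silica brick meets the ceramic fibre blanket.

Series thermal resistances, inner to outer:
  R_fireclay brick = L/(kA) = 0.207/(1.11·22.5) = 0.008288 K/W
  R_silica brick = L/(kA) = 0.111/(1.13·22.5) = 0.004366 K/W
  R_ceramic fibre blanket = L/(kA) = 0.129/(0.0819·22.5) = 0.07000 K/W
  R_stainless steel = L/(kA) = 0.00730/(16.2·22.5) = 2.003×10^-5 K/W
ΣR = 0.008288 + 0.004366 + 0.07000 + 2.003×10^-5 = 0.08267 K/W
Q = ΔT/ΣR = (1255 K − 301.9 K)/0.08267 = 11530 W
From the inner boundary to the silica brick/ceramic fibre blanket interface, ΣR_partial = 0.01265 K/W.
T_interface = T_in − Q·ΣR_partial = 1255 K − (11530)(0.01265) = 1109 K

T = 1109 K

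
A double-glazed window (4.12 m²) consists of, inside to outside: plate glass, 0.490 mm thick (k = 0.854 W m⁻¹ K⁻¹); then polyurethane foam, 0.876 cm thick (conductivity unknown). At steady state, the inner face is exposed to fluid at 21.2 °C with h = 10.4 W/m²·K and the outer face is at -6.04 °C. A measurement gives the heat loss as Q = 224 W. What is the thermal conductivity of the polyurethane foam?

ΣR = ΔT/Q = |21.2 − -6.04|/224 = 0.1216 K/W
Known resistances:
  R_conv,in = 1/(hA) = 1/(10.4·4.12) = 0.02334 K/W
  R_plate glass = L/(kA) = 4.90×10^-4/(0.854·4.12) = 1.393×10^-4 K/W
R_polyurethane foam = ΣR − ΣR_known = 0.1216 − 0.02348 = 0.09812 K/W
L/(kA) = 0.09812 ⇒ k = 0.00876/(0.09812·4.12) = 0.0217 W/m·K

k = 0.0217 W/m·K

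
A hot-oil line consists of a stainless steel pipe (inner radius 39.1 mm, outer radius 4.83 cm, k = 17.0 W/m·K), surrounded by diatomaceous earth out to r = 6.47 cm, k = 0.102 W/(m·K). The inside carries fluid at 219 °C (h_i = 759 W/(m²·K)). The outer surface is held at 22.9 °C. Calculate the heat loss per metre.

Q' = 423 W/m

Resistance network (inner→outer):
  R'_conv,in = 1/(2πr h) = 1/(2π·0.0391·759) = 0.005363 m·K/W
  R'_stainless steel = ln(0.0483/0.0391)/(2πk) = 0.2113/(2π·17.0) = 0.001978 m·K/W
  R'_diatomaceous earth = ln(0.0647/0.0483)/(2πk) = 0.2923/(2π·0.102) = 0.4561 m·K/W
ΣR = 0.005363 + 0.001978 + 0.4561 = 0.4634 m·K/W
Q' = ΔT/ΣR = (219 °C − 22.9 °C)/0.4634 = 423 W/m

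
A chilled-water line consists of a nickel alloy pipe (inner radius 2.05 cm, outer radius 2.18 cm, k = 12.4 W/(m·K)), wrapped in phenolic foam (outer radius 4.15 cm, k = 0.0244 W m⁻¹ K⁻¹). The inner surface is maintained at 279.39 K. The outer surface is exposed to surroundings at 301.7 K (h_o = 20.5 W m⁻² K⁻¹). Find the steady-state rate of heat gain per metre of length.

Series thermal resistances, inner to outer:
  R'_nickel alloy = ln(0.0218/0.0205)/(2πk) = 0.06149/(2π·12.4) = 7.892×10^-4 m·K/W
  R'_phenolic foam = ln(0.0415/0.0218)/(2πk) = 0.6438/(2π·0.0244) = 4.199 m·K/W
  R'_conv,out = 1/(2πr h) = 1/(2π·0.0415·20.5) = 0.1871 m·K/W
ΣR = 7.892×10^-4 + 4.199 + 0.1871 = 4.387 m·K/W
Q' = ΔT/ΣR = (279.39 K − 301.7 K)/4.387 = -5.09 W/m
(Negative Q' ⇒ heat flows inward; heat gain = 5.09 W/m.)

Q' = 5.09 W/m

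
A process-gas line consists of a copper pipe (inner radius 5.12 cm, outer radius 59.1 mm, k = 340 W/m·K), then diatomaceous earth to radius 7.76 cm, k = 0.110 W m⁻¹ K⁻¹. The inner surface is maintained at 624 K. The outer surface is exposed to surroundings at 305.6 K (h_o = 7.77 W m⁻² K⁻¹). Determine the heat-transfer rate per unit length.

Q' = 484 W/m

Resistance network (inner→outer):
  R'_copper = ln(0.0591/0.0512)/(2πk) = 0.1435/(2π·340) = 6.717×10^-5 m·K/W
  R'_diatomaceous earth = ln(0.0776/0.0591)/(2πk) = 0.2723/(2π·0.110) = 0.3940 m·K/W
  R'_conv,out = 1/(2πr h) = 1/(2π·0.0776·7.77) = 0.2640 m·K/W
ΣR = 6.717×10^-5 + 0.3940 + 0.2640 = 0.6581 m·K/W
Q' = ΔT/ΣR = (624 K − 305.6 K)/0.6581 = 484 W/m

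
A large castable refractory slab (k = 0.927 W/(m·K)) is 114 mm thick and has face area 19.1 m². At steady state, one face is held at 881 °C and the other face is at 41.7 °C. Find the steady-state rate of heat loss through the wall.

Q = kA·ΔT/L = 0.927 × 19.1 × |881 °C − 41.7 °C| / 0.114 = 1.30×10^5 W

Q = 130 kW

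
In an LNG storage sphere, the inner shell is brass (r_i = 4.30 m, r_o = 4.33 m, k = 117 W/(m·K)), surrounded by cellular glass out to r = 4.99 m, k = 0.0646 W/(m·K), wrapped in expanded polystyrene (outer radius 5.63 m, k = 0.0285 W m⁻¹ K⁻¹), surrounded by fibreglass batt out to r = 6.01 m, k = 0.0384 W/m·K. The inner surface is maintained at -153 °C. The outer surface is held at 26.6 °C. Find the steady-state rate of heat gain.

Q = 1440 W

Series thermal resistances, inner to outer:
  R_brass = (1/4.30 − 1/4.33)/(4πk) = 0.001611/(4π·117) = 1.096×10^-6 K/W
  R_cellular glass = (1/4.33 − 1/4.99)/(4πk) = 0.03055/(4π·0.0646) = 0.03763 K/W
  R_expanded polystyrene = (1/4.99 − 1/5.63)/(4πk) = 0.02278/(4π·0.0285) = 0.06361 K/W
  R_fibreglass batt = (1/5.63 − 1/6.01)/(4πk) = 0.01123/(4π·0.0384) = 0.02327 K/W
ΣR = 1.096×10^-6 + 0.03763 + 0.06361 + 0.02327 = 0.1245 K/W
Q = ΔT/ΣR = (-153 °C − 26.6 °C)/0.1245 = -1440 W
(Negative Q ⇒ heat flows inward; heat gain = 1440 W.)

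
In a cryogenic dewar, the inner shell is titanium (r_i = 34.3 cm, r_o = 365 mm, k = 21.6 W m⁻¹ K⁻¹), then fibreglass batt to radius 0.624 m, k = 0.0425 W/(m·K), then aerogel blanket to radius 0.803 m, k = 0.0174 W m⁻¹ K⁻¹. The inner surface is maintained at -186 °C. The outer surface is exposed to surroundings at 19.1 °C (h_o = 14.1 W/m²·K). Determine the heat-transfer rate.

Q = 54.4 W

Treat each layer as a resistance in series:
  R_titanium = (1/0.343 − 1/0.365)/(4πk) = 0.1757/(4π·21.6) = 6.474×10^-4 K/W
  R_fibreglass batt = (1/0.365 − 1/0.624)/(4πk) = 1.137/(4π·0.0425) = 2.129 K/W
  R_aerogel blanket = (1/0.624 − 1/0.803)/(4πk) = 0.3572/(4π·0.0174) = 1.634 K/W
  R_conv,out = 1/(4πr²h) = 1/(4π·0.803²·14.1) = 0.008753 K/W
ΣR = 6.474×10^-4 + 2.129 + 1.634 + 0.008753 = 3.772 K/W
Q = ΔT/ΣR = (-186 °C − 19.1 °C)/3.772 = -54.4 W
(Negative Q ⇒ heat flows inward; heat gain = 54.4 W.)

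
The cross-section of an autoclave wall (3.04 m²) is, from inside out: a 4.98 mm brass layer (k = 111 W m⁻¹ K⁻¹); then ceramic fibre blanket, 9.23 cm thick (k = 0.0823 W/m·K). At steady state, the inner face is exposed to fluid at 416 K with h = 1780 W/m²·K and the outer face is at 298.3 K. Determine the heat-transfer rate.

Treat each layer as a resistance in series:
  R_conv,in = 1/(hA) = 1/(1780·3.04) = 1.848×10^-4 K/W
  R_brass = L/(kA) = 0.00498/(111·3.04) = 1.476×10^-5 K/W
  R_ceramic fibre blanket = L/(kA) = 0.0923/(0.0823·3.04) = 0.3689 K/W
ΣR = 1.848×10^-4 + 1.476×10^-5 + 0.3689 = 0.3691 K/W
Q = ΔT/ΣR = (416 K − 298.3 K)/0.3691 = 319 W

Q = 319 W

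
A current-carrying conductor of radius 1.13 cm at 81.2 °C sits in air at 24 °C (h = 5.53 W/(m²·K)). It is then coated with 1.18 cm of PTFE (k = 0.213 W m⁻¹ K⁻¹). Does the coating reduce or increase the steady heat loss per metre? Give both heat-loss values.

Critical radius for a cylinder: r_cr = k/h = 0.0385 m = 3.85 cm.
Outer radius after coating: r₂ = 0.0113 + 0.0118 = 0.0231 m.
Since r₁ < r_cr and r₂ ≤ r_cr, the coating moves toward the maximum at r_cr — heat loss rises.
Bare: R = 1/(2πr₁h) = 2.547 m·K/W; Q = 57.2/2.547 = 22.5 W/m.
Coated: R = R_cond + R_conv = 1.780 m·K/W; Q = 57.2/1.780 = 32.1 W/m.

increases: 22.5 → 32.1 W/m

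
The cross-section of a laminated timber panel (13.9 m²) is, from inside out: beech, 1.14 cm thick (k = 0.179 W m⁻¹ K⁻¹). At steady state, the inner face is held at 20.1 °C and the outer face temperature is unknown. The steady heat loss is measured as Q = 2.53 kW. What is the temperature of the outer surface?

Sum the resistances:
  R_beech = L/(kA) = 0.0114/(0.179·13.9) = 0.004582 K/W
ΣR = 0.004582 K/W
ΔT = Q·ΣR = 2530 × 0.004582 = 11.59 K
Heat flows outward, so T_out = T_in − ΔT = 20.1 − 11.59 = 8.51 °C

T_out = 8.51 °C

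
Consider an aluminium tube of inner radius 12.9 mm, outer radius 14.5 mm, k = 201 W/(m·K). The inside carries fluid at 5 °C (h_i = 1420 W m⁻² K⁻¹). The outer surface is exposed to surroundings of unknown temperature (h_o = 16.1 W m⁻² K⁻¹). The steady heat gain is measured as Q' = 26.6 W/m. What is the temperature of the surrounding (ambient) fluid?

Series resistances:
  R'_conv,in = 1/(2πr h) = 1/(2π·0.0129·1420) = 0.008688 m·K/W
  R'_aluminium = ln(0.0145/0.0129)/(2πk) = 0.1169/(2π·201) = 9.258×10^-5 m·K/W
  R'_conv,out = 1/(2πr h) = 1/(2π·0.0145·16.1) = 0.6818 m·K/W
ΣR = 0.6905 m·K/W
ΔT = Q'·ΣR = 26.6 × 0.6905 = 18.37 K
Heat flows inward, so T_out = T_in + ΔT = 5 + 18.37 = 23.4 °C

T_out = 23.4 °C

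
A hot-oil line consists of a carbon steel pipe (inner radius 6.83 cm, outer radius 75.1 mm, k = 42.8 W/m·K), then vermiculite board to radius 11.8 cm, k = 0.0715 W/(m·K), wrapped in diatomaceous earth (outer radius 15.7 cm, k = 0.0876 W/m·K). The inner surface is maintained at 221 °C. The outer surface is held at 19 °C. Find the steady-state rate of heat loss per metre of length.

Series thermal resistances, inner to outer:
  R'_carbon steel = ln(0.0751/0.0683)/(2πk) = 0.09491/(2π·42.8) = 3.529×10^-4 m·K/W
  R'_vermiculite board = ln(0.118/0.0751)/(2πk) = 0.4519/(2π·0.0715) = 1.006 m·K/W
  R'_diatomaceous earth = ln(0.157/0.118)/(2πk) = 0.2856/(2π·0.0876) = 0.5188 m·K/W
ΣR = 3.529×10^-4 + 1.006 + 0.5188 = 1.525 m·K/W
Q' = ΔT/ΣR = (221 °C − 19 °C)/1.525 = 132 W/m

Q' = 132 W/m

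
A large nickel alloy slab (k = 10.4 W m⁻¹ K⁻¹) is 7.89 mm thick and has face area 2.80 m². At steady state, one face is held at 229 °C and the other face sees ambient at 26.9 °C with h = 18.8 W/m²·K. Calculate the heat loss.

Q = 10.5 kW

Treat each layer as a resistance in series:
  R_nickel alloy = L/(kA) = 0.00789/(10.4·2.80) = 2.709×10^-4 K/W
  R_conv,out = 1/(hA) = 1/(18.8·2.80) = 0.01900 K/W
ΣR = 2.709×10^-4 + 0.01900 = 0.01927 K/W
Q = ΔT/ΣR = (229 °C − 26.9 °C)/0.01927 = 10500 W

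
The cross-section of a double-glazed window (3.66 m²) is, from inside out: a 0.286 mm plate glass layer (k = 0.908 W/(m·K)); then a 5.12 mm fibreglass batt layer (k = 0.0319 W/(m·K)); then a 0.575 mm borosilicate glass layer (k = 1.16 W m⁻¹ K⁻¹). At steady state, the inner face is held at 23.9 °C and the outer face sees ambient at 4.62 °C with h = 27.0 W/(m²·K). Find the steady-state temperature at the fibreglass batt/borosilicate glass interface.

T = 8.27 °C

Resistance network (inner→outer):
  R_plate glass = L/(kA) = 2.86×10^-4/(0.908·3.66) = 8.606×10^-5 K/W
  R_fibreglass batt = L/(kA) = 0.00512/(0.0319·3.66) = 0.04385 K/W
  R_borosilicate glass = L/(kA) = 5.75×10^-4/(1.16·3.66) = 1.354×10^-4 K/W
  R_conv,out = 1/(hA) = 1/(27.0·3.66) = 0.01012 K/W
ΣR = 8.606×10^-5 + 0.04385 + 1.354×10^-4 + 0.01012 = 0.05419 K/W
Q = ΔT/ΣR = (23.9 °C − 4.62 °C)/0.05419 = 355.8 W
From the inner boundary to the fibreglass batt/borosilicate glass interface, ΣR_partial = 0.04394 K/W.
T_interface = T_in − Q·ΣR_partial = 23.9 °C − (355.8)(0.04394) = 8.27 °C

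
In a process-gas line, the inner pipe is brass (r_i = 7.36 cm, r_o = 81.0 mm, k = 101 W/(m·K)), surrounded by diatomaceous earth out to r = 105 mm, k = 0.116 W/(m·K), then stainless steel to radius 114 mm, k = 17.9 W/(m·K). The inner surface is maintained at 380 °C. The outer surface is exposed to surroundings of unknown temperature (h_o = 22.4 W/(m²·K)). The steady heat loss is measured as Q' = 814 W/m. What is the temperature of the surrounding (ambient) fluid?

Series resistances:
  R'_brass = ln(0.0810/0.0736)/(2πk) = 0.09580/(2π·101) = 1.510×10^-4 m·K/W
  R'_diatomaceous earth = ln(0.105/0.0810)/(2πk) = 0.2595/(2π·0.116) = 0.3561 m·K/W
  R'_stainless steel = ln(0.114/0.105)/(2πk) = 0.08224/(2π·17.9) = 7.312×10^-4 m·K/W
  R'_conv,out = 1/(2πr h) = 1/(2π·0.114·22.4) = 0.06233 m·K/W
ΣR = 0.4193 m·K/W
ΔT = Q'·ΣR = 814 × 0.4193 = 341.3 K
Heat flows outward, so T_out = T_in − ΔT = 380 − 341.3 = 38.7 °C

T_out = 38.7 °C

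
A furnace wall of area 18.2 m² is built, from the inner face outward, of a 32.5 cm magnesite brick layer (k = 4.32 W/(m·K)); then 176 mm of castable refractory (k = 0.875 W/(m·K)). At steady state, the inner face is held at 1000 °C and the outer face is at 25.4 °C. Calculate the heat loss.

Treat each layer as a resistance in series:
  R_magnesite brick = L/(kA) = 0.325/(4.32·18.2) = 0.004134 K/W
  R_castable refractory = L/(kA) = 0.176/(0.875·18.2) = 0.01105 K/W
ΣR = 0.004134 + 0.01105 = 0.01518 K/W
Q = ΔT/ΣR = (1000 °C − 25.4 °C)/0.01518 = 64200 W

Q = 64.2 kW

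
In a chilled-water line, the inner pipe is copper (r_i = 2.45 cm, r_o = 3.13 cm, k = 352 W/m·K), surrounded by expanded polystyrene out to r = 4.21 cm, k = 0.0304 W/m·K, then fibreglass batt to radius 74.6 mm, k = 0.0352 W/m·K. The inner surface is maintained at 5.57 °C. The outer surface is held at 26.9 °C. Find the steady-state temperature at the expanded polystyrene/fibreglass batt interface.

Treat each layer as a resistance in series:
  R'_copper = ln(0.0313/0.0245)/(2πk) = 0.2449/(2π·352) = 1.108×10^-4 m·K/W
  R'_expanded polystyrene = ln(0.0421/0.0313)/(2πk) = 0.2964/(2π·0.0304) = 1.552 m·K/W
  R'_fibreglass batt = ln(0.0746/0.0421)/(2πk) = 0.5721/(2π·0.0352) = 2.587 m·K/W
ΣR = 1.108×10^-4 + 1.552 + 2.587 = 4.139 m·K/W
Q' = ΔT/ΣR = (5.57 °C − 26.9 °C)/4.139 = -5.153 W/m
From the inner boundary to the expanded polystyrene/fibreglass batt interface, ΣR_partial = 1.552 m·K/W.
T_interface = T_in − Q'·ΣR_partial = 5.57 °C − (-5.153)(1.552) = 13.6 °C

T = 13.6 °C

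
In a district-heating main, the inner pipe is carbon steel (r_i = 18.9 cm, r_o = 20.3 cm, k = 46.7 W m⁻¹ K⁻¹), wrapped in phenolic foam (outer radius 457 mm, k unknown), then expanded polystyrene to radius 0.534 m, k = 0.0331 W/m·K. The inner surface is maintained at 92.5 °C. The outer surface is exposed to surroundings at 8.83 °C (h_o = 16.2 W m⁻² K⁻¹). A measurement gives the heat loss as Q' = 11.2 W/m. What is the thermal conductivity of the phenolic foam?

k = 0.0193 W/m·K

ΣR = ΔT/Q' = |92.5 − 8.83|/11.2 = 7.471 m·K/W
Known resistances:
  R'_carbon steel = ln(0.203/0.189)/(2πk) = 0.07146/(2π·46.7) = 2.435×10^-4 m·K/W
  R'_expanded polystyrene = ln(0.534/0.457)/(2πk) = 0.1557/(2π·0.0331) = 0.7487 m·K/W
  R'_conv,out = 1/(2πr h) = 1/(2π·0.534·16.2) = 0.01840 m·K/W
R_phenolic foam = ΣR − ΣR_known = 7.471 − 0.7673 = 6.704 m·K/W
ln(r₂/r₁)/(2πk) = 6.704 ⇒ k = 0.8115/(2π·6.704) = 0.0193 W/m·K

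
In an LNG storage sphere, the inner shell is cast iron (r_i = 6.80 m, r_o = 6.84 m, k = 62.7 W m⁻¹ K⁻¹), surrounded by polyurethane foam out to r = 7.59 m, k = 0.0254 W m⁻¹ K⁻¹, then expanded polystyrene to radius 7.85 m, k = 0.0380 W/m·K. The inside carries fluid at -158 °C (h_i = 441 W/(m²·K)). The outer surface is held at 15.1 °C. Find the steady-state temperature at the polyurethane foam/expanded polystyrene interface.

T = -14.0 °C

Resistance network (inner→outer):
  R_conv,in = 1/(4πr²h) = 1/(4π·6.80²·441) = 3.902×10^-6 K/W
  R_cast iron = (1/6.80 − 1/6.84)/(4πk) = 8.600×10^-4/(4π·62.7) = 1.091×10^-6 K/W
  R_polyurethane foam = (1/6.84 − 1/7.59)/(4πk) = 0.01445/(4π·0.0254) = 0.04526 K/W
  R_expanded polystyrene = (1/7.59 − 1/7.85)/(4πk) = 0.004364/(4π·0.0380) = 0.009138 K/W
ΣR = 3.902×10^-6 + 1.091×10^-6 + 0.04526 + 0.009138 = 0.05440 K/W
Q = ΔT/ΣR = (-158 °C − 15.1 °C)/0.05440 = -3182 W
From the inner boundary to the polyurethane foam/expanded polystyrene interface, ΣR_partial = 0.04526 K/W.
T_interface = T_in − Q·ΣR_partial = -158 °C − (-3182)(0.04526) = -14.0 °C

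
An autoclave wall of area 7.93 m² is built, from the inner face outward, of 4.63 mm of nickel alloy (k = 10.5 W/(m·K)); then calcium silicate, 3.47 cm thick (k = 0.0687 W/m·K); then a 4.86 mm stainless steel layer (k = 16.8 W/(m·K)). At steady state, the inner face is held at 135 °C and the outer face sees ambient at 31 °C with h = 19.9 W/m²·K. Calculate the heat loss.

Treat each layer as a resistance in series:
  R_nickel alloy = L/(kA) = 0.00463/(10.5·7.93) = 5.561×10^-5 K/W
  R_calcium silicate = L/(kA) = 0.0347/(0.0687·7.93) = 0.06369 K/W
  R_stainless steel = L/(kA) = 0.00486/(16.8·7.93) = 3.648×10^-5 K/W
  R_conv,out = 1/(hA) = 1/(19.9·7.93) = 0.006337 K/W
ΣR = 5.561×10^-5 + 0.06369 + 3.648×10^-5 + 0.006337 = 0.07012 K/W
Q = ΔT/ΣR = (135 °C − 31 °C)/0.07012 = 1480 W

Q = 1480 W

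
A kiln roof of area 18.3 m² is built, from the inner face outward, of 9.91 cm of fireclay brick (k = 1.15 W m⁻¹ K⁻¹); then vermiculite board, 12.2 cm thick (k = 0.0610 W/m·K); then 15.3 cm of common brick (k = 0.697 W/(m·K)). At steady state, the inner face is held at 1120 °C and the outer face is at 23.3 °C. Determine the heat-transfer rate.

Q = 8.70 kW

Resistance network (inner→outer):
  R_fireclay brick = L/(kA) = 0.0991/(1.15·18.3) = 0.004709 K/W
  R_vermiculite board = L/(kA) = 0.122/(0.0610·18.3) = 0.1093 K/W
  R_common brick = L/(kA) = 0.153/(0.697·18.3) = 0.01200 K/W
ΣR = 0.004709 + 0.1093 + 0.01200 = 0.1260 K/W
Q = ΔT/ΣR = (1120 °C − 23.3 °C)/0.1260 = 8700 W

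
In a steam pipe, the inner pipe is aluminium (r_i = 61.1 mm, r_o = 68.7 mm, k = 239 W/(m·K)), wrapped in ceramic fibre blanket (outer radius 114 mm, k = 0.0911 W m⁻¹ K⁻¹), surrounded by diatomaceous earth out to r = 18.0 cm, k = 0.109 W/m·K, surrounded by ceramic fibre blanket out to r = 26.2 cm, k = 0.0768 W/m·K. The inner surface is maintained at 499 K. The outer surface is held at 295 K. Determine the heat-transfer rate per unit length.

Q' = 87.6 W/m

Treat each layer as a resistance in series:
  R'_aluminium = ln(0.0687/0.0611)/(2πk) = 0.1172/(2π·239) = 7.807×10^-5 m·K/W
  R'_ceramic fibre blanket = ln(0.114/0.0687)/(2πk) = 0.5064/(2π·0.0911) = 0.8848 m·K/W
  R'_diatomaceous earth = ln(0.180/0.114)/(2πk) = 0.4568/(2π·0.109) = 0.6669 m·K/W
  R'_ceramic fibre blanket = ln(0.262/0.180)/(2πk) = 0.3754/(2π·0.0768) = 0.7779 m·K/W
ΣR = 7.807×10^-5 + 0.8848 + 0.6669 + 0.7779 = 2.330 m·K/W
Q' = ΔT/ΣR = (499 K − 295 K)/2.330 = 87.6 W/m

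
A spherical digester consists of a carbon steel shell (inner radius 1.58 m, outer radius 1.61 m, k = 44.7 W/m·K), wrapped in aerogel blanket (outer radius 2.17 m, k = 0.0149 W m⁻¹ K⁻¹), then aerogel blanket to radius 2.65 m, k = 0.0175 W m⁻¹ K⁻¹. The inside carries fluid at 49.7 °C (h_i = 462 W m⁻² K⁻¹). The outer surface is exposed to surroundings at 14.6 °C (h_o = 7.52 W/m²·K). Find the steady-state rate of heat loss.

Q = 28.4 W

Treat each layer as a resistance in series:
  R_conv,in = 1/(4πr²h) = 1/(4π·1.58²·462) = 6.900×10^-5 K/W
  R_carbon steel = (1/1.58 − 1/1.61)/(4πk) = 0.01179/(4π·44.7) = 2.100×10^-5 K/W
  R_aerogel blanket = (1/1.61 − 1/2.17)/(4πk) = 0.1603/(4π·0.0149) = 0.8561 K/W
  R_aerogel blanket = (1/2.17 − 1/2.65)/(4πk) = 0.08347/(4π·0.0175) = 0.3796 K/W
  R_conv,out = 1/(4πr²h) = 1/(4π·2.65²·7.52) = 0.001507 K/W
ΣR = 6.900×10^-5 + 2.100×10^-5 + 0.8561 + 0.3796 + 0.001507 = 1.237 K/W
Q = ΔT/ΣR = (49.7 °C − 14.6 °C)/1.237 = 28.4 W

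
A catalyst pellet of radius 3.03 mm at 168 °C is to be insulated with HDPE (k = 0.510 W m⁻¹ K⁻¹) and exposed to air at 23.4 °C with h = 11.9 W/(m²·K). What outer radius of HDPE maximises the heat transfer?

For a sphere, r_cr = 2k_ins/h = 2·0.510/11.9 = 0.0857 m = 8.57 cm

r_cr = 8.57 cm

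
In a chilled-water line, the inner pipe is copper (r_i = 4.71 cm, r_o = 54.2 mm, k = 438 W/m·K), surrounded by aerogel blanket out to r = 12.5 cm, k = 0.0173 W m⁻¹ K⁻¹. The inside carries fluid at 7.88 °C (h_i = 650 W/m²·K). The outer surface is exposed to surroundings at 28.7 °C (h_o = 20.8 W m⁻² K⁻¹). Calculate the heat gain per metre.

Q' = 2.69 W/m

Series thermal resistances, inner to outer:
  R'_conv,in = 1/(2πr h) = 1/(2π·0.0471·650) = 0.005199 m·K/W
  R'_copper = ln(0.0542/0.0471)/(2πk) = 0.1404/(2π·438) = 5.102×10^-5 m·K/W
  R'_aerogel blanket = ln(0.125/0.0542)/(2πk) = 0.8356/(2π·0.0173) = 7.688 m·K/W
  R'_conv,out = 1/(2πr h) = 1/(2π·0.125·20.8) = 0.06121 m·K/W
ΣR = 0.005199 + 5.102×10^-5 + 7.688 + 0.06121 = 7.754 m·K/W
Q' = ΔT/ΣR = (7.88 °C − 28.7 °C)/7.754 = -2.69 W/m
(Negative Q' ⇒ heat flows inward; heat gain = 2.69 W/m.)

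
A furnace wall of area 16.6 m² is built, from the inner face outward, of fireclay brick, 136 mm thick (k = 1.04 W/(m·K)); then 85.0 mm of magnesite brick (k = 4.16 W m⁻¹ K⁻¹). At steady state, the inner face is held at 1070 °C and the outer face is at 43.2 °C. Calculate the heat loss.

Resistance network (inner→outer):
  R_fireclay brick = L/(kA) = 0.136/(1.04·16.6) = 0.007878 K/W
  R_magnesite brick = L/(kA) = 0.0850/(4.16·16.6) = 0.001231 K/W
ΣR = 0.007878 + 0.001231 = 0.009109 K/W
Q = ΔT/ΣR = (1070 °C − 43.2 °C)/0.009109 = 1.13×10^5 W

Q = 113 kW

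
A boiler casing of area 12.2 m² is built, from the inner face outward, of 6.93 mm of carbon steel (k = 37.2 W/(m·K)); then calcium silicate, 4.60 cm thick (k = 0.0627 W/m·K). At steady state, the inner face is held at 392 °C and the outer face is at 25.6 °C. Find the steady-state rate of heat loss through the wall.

Q = 6.09 kW

Resistance network (inner→outer):
  R_carbon steel = L/(kA) = 0.00693/(37.2·12.2) = 1.527×10^-5 K/W
  R_calcium silicate = L/(kA) = 0.0460/(0.0627·12.2) = 0.06014 K/W
ΣR = 1.527×10^-5 + 0.06014 = 0.06016 K/W
Q = ΔT/ΣR = (392 °C − 25.6 °C)/0.06016 = 6090 W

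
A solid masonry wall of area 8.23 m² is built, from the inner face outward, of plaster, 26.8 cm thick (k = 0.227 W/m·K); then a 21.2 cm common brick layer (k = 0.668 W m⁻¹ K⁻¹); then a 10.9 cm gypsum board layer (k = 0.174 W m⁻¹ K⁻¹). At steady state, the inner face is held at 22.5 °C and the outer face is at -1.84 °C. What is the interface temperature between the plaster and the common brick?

T = 8.97 °C

Series thermal resistances, inner to outer:
  R_plaster = L/(kA) = 0.268/(0.227·8.23) = 0.1435 K/W
  R_common brick = L/(kA) = 0.212/(0.668·8.23) = 0.03856 K/W
  R_gypsum board = L/(kA) = 0.109/(0.174·8.23) = 0.07612 K/W
ΣR = 0.1435 + 0.03856 + 0.07612 = 0.2582 K/W
Q = ΔT/ΣR = (22.5 °C − -1.84 °C)/0.2582 = 94.27 W
From the inner boundary to the plaster/common brick interface, ΣR_partial = 0.1435 K/W.
T_interface = T_in − Q·ΣR_partial = 22.5 °C − (94.27)(0.1435) = 8.97 °C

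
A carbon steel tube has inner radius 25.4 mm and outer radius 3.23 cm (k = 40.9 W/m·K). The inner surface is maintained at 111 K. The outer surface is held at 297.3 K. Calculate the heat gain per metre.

Q' = 1.99×10^5 W/m

Q' = 2πk·ΔT/ln(r₂/r₁) = 2π × 40.9 × 186.3 / ln(0.0323/0.0254) = 1.99×10^5 W/m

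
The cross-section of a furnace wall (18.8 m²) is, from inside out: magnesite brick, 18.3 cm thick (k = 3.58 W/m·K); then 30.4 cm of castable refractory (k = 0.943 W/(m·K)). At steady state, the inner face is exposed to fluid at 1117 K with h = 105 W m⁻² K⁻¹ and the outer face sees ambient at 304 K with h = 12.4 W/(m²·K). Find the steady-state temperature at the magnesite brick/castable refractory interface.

T = 1011 K

Treat each layer as a resistance in series:
  R_conv,in = 1/(hA) = 1/(105·18.8) = 5.066×10^-4 K/W
  R_magnesite brick = L/(kA) = 0.183/(3.58·18.8) = 0.002719 K/W
  R_castable refractory = L/(kA) = 0.304/(0.943·18.8) = 0.01715 K/W
  R_conv,out = 1/(hA) = 1/(12.4·18.8) = 0.004290 K/W
ΣR = 5.066×10^-4 + 0.002719 + 0.01715 + 0.004290 = 0.02467 K/W
Q = ΔT/ΣR = (1117 K − 304 K)/0.02467 = 32960 W
From the inner boundary to the magnesite brick/castable refractory interface, ΣR_partial = 0.003226 K/W.
T_interface = T_in − Q·ΣR_partial = 1117 K − (32960)(0.003226) = 1011 K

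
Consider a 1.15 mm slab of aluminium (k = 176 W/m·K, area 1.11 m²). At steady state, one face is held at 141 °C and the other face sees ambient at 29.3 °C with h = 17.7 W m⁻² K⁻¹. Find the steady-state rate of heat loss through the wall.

Q = 2.19 kW

Series thermal resistances, inner to outer:
  R_aluminium = L/(kA) = 0.00115/(176·1.11) = 5.887×10^-6 K/W
  R_conv,out = 1/(hA) = 1/(17.7·1.11) = 0.05090 K/W
ΣR = 5.887×10^-6 + 0.05090 = 0.05091 K/W
Q = ΔT/ΣR = (141 °C − 29.3 °C)/0.05091 = 2190 W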